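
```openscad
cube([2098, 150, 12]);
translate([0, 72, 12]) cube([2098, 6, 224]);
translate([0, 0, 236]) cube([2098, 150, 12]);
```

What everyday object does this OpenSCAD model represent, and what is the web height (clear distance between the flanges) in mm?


An I-beam. The web height is 224 mm.

Two wide flanges with a thin centred web — an I-beam. Overall 248 mm minus two 12 mm flanges gives a web of 248 − 2·12 = 224 mm.


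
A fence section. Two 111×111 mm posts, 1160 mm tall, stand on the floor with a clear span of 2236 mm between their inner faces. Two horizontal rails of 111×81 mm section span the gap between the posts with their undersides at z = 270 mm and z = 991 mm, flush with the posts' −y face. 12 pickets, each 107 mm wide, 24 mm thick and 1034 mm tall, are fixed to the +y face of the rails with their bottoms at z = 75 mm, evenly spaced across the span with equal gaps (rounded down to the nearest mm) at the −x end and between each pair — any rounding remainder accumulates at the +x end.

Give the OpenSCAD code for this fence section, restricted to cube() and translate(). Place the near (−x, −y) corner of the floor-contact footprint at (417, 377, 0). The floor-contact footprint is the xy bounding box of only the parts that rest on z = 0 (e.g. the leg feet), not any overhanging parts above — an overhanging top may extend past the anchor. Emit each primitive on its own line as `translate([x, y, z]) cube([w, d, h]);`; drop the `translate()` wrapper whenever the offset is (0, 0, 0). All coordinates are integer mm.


translate([417, 377, 0]) cube([111, 111, 1160]);
translate([2764, 377, 0]) cube([111, 111, 1160]);
translate([528, 377, 270]) cube([2236, 111, 81]);
translate([528, 377, 991]) cube([2236, 111, 81]);
translate([601, 488, 75]) cube([107, 24, 1034]);
translate([781, 488, 75]) cube([107, 24, 1034]);
translate([961, 488, 75]) cube([107, 24, 1034]);
translate([1141, 488, 75]) cube([107, 24, 1034]);
translate([1321, 488, 75]) cube([107, 24, 1034]);
translate([1501, 488, 75]) cube([107, 24, 1034]);
translate([1681, 488, 75]) cube([107, 24, 1034]);
translate([1861, 488, 75]) cube([107, 24, 1034]);
translate([2041, 488, 75]) cube([107, 24, 1034]);
translate([2221, 488, 75]) cube([107, 24, 1034]);
translate([2401, 488, 75]) cube([107, 24, 1034]);
translate([2581, 488, 75]) cube([107, 24, 1034]);


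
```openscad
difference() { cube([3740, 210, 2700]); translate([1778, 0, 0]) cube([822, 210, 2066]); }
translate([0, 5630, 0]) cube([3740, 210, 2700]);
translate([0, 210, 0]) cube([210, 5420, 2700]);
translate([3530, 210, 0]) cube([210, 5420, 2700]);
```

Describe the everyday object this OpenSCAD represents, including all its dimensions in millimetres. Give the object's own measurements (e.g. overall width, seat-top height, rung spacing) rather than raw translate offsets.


A single room: four walls, each 2700 mm tall and 210 mm thick, enclosing an outside footprint 3740×5840 mm (x × y), no floor or roof. The front and back walls (−y and +y sides) run the full x-width; the side walls fit between their inner faces. A door opening 822 mm wide and 2066 mm tall is cut through the front wall from the floor up, its −x edge 1778 mm from the wall's −x end.


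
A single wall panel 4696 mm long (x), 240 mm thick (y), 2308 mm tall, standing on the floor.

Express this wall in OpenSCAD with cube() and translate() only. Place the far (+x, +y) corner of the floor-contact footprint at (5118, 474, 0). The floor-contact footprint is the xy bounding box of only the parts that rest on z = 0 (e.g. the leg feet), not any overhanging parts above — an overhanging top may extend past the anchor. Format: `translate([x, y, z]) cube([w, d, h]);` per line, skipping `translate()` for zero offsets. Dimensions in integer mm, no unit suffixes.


translate([422, 234, 0]) cube([4696, 240, 2308]);


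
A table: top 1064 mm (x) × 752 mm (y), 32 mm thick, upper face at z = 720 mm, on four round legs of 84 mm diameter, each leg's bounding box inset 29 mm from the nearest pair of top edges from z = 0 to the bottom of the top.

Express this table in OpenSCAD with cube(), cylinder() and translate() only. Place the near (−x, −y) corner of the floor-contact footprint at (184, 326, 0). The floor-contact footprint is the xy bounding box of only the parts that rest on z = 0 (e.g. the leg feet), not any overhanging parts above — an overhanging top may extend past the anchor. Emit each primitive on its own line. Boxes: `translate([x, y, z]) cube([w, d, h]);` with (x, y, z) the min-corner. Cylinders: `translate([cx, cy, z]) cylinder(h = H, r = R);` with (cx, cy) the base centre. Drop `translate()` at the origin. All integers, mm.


translate([155, 297, 688]) cube([1064, 752, 32]);
translate([226, 368, 0]) cylinder(h = 688, r = 42);
translate([1148, 368, 0]) cylinder(h = 688, r = 42);
translate([226, 978, 0]) cylinder(h = 688, r = 42);
translate([1148, 978, 0]) cylinder(h = 688, r = 42);


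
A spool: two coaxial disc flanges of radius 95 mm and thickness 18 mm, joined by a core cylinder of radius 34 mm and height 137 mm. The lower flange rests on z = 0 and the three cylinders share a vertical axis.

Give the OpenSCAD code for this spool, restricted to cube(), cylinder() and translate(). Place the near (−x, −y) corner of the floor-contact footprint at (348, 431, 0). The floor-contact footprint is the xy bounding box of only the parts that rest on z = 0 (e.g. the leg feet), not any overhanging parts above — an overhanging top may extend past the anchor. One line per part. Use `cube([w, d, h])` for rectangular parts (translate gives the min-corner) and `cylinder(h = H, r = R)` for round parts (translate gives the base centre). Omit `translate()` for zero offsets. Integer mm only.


translate([443, 526, 0]) cylinder(h = 18, r = 95);
translate([443, 526, 18]) cylinder(h = 137, r = 34);
translate([443, 526, 155]) cylinder(h = 18, r = 95);


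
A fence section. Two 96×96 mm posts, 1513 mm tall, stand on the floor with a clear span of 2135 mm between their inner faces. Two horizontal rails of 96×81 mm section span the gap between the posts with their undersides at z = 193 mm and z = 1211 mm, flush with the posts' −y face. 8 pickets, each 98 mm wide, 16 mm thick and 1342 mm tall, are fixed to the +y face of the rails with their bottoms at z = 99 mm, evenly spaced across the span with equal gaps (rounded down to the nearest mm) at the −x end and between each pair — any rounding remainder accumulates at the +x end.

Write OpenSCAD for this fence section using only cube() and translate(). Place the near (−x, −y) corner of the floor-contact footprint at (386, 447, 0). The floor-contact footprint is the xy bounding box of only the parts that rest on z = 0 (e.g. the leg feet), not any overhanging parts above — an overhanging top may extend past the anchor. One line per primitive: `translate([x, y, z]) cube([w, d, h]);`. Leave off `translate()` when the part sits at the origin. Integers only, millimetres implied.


translate([386, 447, 0]) cube([96, 96, 1513]);
translate([2617, 447, 0]) cube([96, 96, 1513]);
translate([482, 447, 193]) cube([2135, 96, 81]);
translate([482, 447, 1211]) cube([2135, 96, 81]);
translate([632, 543, 99]) cube([98, 16, 1342]);
translate([880, 543, 99]) cube([98, 16, 1342]);
translate([1128, 543, 99]) cube([98, 16, 1342]);
translate([1376, 543, 99]) cube([98, 16, 1342]);
translate([1624, 543, 99]) cube([98, 16, 1342]);
translate([1872, 543, 99]) cube([98, 16, 1342]);
translate([2120, 543, 99]) cube([98, 16, 1342]);
translate([2368, 543, 99]) cube([98, 16, 1342]);


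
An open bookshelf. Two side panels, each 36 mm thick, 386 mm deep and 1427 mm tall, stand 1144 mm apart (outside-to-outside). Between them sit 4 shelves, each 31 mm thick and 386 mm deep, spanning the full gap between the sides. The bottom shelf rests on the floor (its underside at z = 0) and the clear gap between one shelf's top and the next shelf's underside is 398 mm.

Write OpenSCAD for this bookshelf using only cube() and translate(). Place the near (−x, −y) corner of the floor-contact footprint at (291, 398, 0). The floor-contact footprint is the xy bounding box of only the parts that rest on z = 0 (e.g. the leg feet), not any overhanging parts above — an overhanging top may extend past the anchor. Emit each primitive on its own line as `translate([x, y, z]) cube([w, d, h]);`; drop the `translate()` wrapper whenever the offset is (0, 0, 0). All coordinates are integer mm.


translate([291, 398, 0]) cube([36, 386, 1427]);
translate([1399, 398, 0]) cube([36, 386, 1427]);
translate([327, 398, 0]) cube([1072, 386, 31]);
translate([327, 398, 429]) cube([1072, 386, 31]);
translate([327, 398, 858]) cube([1072, 386, 31]);
translate([327, 398, 1287]) cube([1072, 386, 31]);


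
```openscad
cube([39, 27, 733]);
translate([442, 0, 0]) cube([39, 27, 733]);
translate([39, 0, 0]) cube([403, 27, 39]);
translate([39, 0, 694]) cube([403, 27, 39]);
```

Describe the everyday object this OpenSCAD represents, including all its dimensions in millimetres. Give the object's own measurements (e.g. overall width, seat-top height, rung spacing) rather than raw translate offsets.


A rectangular picture frame lying in the x–z plane (depth along y). The opening is 403 mm wide (x) by 655 mm tall (z), surrounded by a border 39 mm wide on all four sides. The frame is 27 mm deep and is made of two full-height vertical stiles with two horizontal rails fitted between them.


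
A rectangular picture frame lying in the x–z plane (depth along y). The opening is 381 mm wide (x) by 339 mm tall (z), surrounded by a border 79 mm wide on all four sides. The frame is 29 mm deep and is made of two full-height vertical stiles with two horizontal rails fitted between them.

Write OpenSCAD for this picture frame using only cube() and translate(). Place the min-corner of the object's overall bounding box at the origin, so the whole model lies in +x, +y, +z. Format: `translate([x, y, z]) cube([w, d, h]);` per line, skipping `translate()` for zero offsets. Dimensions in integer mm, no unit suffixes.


cube([79, 29, 497]);
translate([460, 0, 0]) cube([79, 29, 497]);
translate([79, 0, 0]) cube([381, 29, 79]);
translate([79, 0, 418]) cube([381, 29, 79]);


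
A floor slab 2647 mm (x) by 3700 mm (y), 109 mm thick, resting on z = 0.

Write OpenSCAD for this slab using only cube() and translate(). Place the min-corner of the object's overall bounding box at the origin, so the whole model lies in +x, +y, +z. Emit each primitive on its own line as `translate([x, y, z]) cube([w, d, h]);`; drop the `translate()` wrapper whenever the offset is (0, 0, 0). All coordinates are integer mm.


cube([2647, 3700, 109]);


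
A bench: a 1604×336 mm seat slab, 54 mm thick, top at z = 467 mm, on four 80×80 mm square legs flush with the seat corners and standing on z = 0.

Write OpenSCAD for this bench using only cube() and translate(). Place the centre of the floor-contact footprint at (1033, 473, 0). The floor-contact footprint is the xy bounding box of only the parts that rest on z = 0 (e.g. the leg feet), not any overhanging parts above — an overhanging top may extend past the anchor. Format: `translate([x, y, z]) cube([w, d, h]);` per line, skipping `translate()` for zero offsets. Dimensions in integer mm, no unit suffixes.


// leg_h = 467 − 54 = 413
translate([231, 305, 413]) cube([1604, 336, 54]);
translate([231, 305, 0]) cube([80, 80, 413]);
translate([231, 561, 0]) cube([80, 80, 413]);
translate([1755, 305, 0]) cube([80, 80, 413]);
translate([1755, 561, 0]) cube([80, 80, 413]);


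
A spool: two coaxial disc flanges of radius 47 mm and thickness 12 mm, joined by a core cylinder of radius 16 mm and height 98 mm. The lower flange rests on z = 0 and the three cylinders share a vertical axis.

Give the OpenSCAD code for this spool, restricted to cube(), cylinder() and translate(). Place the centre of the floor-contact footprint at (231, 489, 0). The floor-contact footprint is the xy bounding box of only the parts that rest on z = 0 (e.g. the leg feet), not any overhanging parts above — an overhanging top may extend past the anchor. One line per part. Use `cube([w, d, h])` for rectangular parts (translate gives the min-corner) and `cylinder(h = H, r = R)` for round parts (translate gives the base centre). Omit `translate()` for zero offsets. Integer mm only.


translate([231, 489, 0]) cylinder(h = 12, r = 47);
translate([231, 489, 12]) cylinder(h = 98, r = 16);
translate([231, 489, 110]) cylinder(h = 12, r = 47);


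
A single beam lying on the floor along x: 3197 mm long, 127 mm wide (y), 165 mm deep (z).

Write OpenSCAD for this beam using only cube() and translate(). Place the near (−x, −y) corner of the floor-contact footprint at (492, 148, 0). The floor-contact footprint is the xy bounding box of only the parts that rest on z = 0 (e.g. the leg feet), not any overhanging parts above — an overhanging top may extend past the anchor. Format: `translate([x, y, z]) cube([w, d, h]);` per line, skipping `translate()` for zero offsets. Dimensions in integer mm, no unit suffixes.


translate([492, 148, 0]) cube([3197, 127, 165]);


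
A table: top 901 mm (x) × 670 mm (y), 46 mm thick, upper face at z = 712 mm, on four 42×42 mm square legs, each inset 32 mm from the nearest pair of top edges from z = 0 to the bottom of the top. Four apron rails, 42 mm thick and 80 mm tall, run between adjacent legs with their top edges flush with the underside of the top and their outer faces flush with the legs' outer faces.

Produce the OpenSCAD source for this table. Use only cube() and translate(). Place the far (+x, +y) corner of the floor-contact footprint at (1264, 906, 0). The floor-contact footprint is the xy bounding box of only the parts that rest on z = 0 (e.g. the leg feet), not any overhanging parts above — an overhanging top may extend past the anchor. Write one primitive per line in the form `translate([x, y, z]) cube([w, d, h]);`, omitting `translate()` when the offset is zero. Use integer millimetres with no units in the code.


translate([395, 268, 666]) cube([901, 670, 46]);
translate([427, 300, 0]) cube([42, 42, 666]);
translate([1222, 300, 0]) cube([42, 42, 666]);
translate([427, 864, 0]) cube([42, 42, 666]);
translate([1222, 864, 0]) cube([42, 42, 666]);
translate([469, 300, 586]) cube([753, 42, 80]);
translate([469, 864, 586]) cube([753, 42, 80]);
translate([427, 342, 586]) cube([42, 522, 80]);
translate([1222, 342, 586]) cube([42, 522, 80]);


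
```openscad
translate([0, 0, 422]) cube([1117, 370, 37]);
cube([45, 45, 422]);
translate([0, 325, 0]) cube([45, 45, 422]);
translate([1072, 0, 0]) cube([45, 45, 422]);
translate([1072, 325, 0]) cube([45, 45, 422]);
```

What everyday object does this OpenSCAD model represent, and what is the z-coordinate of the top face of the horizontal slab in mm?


A bench. The seat-top height is 459 mm.

A long slab on four corner posts — a bench. The slab sits at z = 422 with thickness 37, so the top is 422 + 37 = 459 mm.


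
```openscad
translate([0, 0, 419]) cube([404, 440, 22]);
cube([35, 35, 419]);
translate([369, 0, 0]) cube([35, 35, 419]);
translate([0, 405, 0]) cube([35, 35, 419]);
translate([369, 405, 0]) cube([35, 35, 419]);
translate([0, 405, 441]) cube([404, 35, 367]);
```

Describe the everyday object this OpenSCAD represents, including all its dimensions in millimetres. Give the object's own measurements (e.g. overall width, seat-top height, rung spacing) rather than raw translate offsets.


A chair. The seat is a 404×440×22 mm slab with its top at z = 441 mm, on four 35×35 mm corner legs (flush with the seat edges, standing on z = 0). A flat backrest 35 mm thick, 367 mm tall, spans the full seat width and rises from the seat top along its +y edge, rear face flush with the rear of the seat.


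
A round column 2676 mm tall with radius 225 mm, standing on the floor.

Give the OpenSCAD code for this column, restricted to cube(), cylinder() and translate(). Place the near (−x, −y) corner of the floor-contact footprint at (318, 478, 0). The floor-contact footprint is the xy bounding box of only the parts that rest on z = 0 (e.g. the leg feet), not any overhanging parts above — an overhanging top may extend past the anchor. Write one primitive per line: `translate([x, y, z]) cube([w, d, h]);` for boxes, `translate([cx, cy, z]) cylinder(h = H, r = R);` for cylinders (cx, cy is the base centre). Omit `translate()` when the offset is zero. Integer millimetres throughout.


translate([543, 703, 0]) cylinder(h = 2676, r = 225);


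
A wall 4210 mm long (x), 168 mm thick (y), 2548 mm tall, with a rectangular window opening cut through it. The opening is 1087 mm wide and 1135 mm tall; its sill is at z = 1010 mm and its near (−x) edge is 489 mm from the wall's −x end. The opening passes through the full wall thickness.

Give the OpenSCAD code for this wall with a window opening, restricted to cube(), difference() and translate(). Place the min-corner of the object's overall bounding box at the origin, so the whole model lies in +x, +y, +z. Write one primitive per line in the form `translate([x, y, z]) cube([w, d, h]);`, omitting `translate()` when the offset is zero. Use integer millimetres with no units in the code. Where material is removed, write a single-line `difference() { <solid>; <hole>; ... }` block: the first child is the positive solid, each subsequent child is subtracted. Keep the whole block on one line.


difference() { cube([4210, 168, 2548]); translate([489, 0, 1010]) cube([1087, 168, 1135]); }


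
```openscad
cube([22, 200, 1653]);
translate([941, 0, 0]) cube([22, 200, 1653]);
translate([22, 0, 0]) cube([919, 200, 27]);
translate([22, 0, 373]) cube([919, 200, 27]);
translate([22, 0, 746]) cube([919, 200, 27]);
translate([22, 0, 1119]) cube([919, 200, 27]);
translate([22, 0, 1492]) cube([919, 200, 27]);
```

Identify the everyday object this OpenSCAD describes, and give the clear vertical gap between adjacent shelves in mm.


A bookshelf. The clear shelf gap is 346 mm.

Two tall side panels with 5 horizontal boards between them — a bookshelf. The first two shelf undersides are at z = 0 and z = 373; with shelf thickness 27, the clear gap is 373 − 0 − 27 = 346 mm.


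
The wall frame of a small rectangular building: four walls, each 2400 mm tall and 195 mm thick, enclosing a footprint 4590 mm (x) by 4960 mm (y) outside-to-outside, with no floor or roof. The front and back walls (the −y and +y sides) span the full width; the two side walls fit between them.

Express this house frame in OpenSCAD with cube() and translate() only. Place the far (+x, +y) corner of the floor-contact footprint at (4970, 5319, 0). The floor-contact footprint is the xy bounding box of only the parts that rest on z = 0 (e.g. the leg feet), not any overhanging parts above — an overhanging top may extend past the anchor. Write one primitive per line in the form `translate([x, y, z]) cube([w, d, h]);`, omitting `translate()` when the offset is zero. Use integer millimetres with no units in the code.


translate([380, 359, 0]) cube([4590, 195, 2400]);
translate([380, 5124, 0]) cube([4590, 195, 2400]);
translate([380, 554, 0]) cube([195, 4570, 2400]);
translate([4775, 554, 0]) cube([195, 4570, 2400]);


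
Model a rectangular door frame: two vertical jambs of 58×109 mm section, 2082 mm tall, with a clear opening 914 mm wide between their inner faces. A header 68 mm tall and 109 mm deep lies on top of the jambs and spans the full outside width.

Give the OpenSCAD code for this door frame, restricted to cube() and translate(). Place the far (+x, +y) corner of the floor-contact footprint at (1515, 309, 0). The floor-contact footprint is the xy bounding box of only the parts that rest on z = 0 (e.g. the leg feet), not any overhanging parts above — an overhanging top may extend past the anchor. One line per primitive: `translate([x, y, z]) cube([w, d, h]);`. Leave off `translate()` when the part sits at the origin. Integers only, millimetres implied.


translate([485, 200, 0]) cube([58, 109, 2082]);
translate([1457, 200, 0]) cube([58, 109, 2082]);
translate([485, 200, 2082]) cube([1030, 109, 68]);


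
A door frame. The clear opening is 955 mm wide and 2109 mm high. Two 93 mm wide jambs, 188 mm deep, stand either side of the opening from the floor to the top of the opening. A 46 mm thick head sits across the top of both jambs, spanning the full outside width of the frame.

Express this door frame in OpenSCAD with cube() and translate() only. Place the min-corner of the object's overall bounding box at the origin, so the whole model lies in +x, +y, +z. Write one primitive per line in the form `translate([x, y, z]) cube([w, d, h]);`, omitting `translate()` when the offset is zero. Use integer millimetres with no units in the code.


cube([93, 188, 2109]);
translate([1048, 0, 0]) cube([93, 188, 2109]);
translate([0, 0, 2109]) cube([1141, 188, 46]);


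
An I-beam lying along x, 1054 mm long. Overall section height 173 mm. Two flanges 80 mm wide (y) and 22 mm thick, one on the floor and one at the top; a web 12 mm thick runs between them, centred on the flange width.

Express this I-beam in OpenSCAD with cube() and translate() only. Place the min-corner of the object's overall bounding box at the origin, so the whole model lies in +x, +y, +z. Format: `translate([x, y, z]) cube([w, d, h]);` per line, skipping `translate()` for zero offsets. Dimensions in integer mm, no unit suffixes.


cube([1054, 80, 22]);
translate([0, 34, 22]) cube([1054, 12, 129]);
translate([0, 0, 151]) cube([1054, 80, 22]);


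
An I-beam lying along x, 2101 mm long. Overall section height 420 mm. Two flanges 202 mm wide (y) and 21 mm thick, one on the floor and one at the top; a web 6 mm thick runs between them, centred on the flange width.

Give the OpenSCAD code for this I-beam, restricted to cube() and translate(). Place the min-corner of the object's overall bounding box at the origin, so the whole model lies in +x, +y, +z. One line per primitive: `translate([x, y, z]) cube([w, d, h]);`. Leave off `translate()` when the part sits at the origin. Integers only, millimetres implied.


cube([2101, 202, 21]);
translate([0, 98, 21]) cube([2101, 6, 378]);
translate([0, 0, 399]) cube([2101, 202, 21]);


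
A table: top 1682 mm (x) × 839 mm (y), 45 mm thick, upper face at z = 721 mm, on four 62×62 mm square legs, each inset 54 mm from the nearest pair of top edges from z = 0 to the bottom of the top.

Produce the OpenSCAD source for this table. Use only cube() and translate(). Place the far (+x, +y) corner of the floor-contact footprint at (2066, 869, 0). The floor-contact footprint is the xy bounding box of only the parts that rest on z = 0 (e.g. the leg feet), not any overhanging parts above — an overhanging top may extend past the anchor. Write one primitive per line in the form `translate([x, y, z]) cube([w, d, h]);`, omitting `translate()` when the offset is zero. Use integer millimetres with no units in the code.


// leg_h = 721 - 45 = 676
translate([438, 84, 676]) cube([1682, 839, 45]);
translate([492, 138, 0]) cube([62, 62, 676]);
translate([2004, 138, 0]) cube([62, 62, 676]);
translate([492, 807, 0]) cube([62, 62, 676]);
translate([2004, 807, 0]) cube([62, 62, 676]);


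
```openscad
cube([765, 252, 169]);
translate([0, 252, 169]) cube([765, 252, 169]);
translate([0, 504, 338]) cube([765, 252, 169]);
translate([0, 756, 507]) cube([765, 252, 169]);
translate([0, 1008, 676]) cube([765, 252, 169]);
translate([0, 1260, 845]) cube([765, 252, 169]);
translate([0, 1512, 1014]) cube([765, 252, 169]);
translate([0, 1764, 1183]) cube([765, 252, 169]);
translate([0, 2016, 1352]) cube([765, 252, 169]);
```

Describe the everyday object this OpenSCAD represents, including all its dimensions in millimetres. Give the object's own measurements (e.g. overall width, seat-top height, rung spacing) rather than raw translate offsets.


A straight staircase of 9 solid steps. Each step is 765 mm wide (x), 252 mm deep (y, the going) and 169 mm tall (the rise). The first step rests on the floor; each subsequent step sits one going further in +y and one rise higher in +z, directly behind and above the previous step with no overlap.


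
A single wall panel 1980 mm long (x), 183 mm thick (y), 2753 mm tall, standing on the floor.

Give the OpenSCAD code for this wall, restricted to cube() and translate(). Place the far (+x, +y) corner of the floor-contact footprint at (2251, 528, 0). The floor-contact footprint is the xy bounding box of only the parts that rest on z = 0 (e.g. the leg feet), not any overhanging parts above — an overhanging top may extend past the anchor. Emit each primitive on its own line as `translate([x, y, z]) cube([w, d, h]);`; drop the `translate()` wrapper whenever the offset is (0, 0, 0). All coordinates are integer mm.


translate([271, 345, 0]) cube([1980, 183, 2753]);


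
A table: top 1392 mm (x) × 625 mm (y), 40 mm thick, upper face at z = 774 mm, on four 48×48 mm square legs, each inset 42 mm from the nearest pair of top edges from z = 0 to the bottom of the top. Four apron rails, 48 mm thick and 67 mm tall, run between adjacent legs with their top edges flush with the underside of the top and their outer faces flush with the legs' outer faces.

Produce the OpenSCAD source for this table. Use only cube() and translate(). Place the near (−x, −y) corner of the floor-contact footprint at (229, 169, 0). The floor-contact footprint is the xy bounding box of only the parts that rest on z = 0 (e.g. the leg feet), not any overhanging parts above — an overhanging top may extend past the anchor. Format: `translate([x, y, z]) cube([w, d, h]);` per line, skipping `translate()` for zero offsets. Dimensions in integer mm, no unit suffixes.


translate([187, 127, 734]) cube([1392, 625, 40]);
translate([229, 169, 0]) cube([48, 48, 734]);
translate([1489, 169, 0]) cube([48, 48, 734]);
translate([229, 662, 0]) cube([48, 48, 734]);
translate([1489, 662, 0]) cube([48, 48, 734]);
translate([277, 169, 667]) cube([1212, 48, 67]);
translate([277, 662, 667]) cube([1212, 48, 67]);
translate([229, 217, 667]) cube([48, 445, 67]);
translate([1489, 217, 667]) cube([48, 445, 67]);


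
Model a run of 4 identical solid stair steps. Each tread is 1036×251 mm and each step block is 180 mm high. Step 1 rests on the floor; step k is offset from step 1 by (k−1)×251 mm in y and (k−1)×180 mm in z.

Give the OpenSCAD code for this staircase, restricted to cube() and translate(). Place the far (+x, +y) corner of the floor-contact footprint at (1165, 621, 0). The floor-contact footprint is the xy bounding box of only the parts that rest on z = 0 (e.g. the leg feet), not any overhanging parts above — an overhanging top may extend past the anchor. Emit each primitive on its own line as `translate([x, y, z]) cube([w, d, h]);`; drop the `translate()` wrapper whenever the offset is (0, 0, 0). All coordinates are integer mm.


translate([129, 370, 0]) cube([1036, 251, 180]);
translate([129, 621, 180]) cube([1036, 251, 180]);
translate([129, 872, 360]) cube([1036, 251, 180]);
translate([129, 1123, 540]) cube([1036, 251, 180]);


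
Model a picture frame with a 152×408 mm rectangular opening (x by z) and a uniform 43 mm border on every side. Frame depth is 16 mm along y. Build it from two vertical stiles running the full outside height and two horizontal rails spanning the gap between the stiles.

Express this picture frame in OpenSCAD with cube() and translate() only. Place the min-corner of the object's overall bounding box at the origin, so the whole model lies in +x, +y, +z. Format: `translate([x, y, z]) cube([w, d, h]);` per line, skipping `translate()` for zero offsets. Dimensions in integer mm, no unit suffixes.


cube([43, 16, 494]);
translate([195, 0, 0]) cube([43, 16, 494]);
translate([43, 0, 0]) cube([152, 16, 43]);
translate([43, 0, 451]) cube([152, 16, 43]);


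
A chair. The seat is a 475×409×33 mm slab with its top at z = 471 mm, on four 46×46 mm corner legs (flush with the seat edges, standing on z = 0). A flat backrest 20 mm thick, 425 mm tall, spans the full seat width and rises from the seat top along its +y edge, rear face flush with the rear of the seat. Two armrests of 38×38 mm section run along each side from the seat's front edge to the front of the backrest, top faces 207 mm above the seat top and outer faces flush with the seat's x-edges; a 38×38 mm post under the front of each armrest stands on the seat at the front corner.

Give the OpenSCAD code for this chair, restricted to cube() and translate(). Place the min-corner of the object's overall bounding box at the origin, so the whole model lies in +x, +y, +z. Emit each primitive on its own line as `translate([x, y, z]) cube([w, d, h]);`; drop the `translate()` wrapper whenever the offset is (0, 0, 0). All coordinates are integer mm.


translate([0, 0, 438]) cube([475, 409, 33]);
cube([46, 46, 438]);
translate([429, 0, 0]) cube([46, 46, 438]);
translate([0, 363, 0]) cube([46, 46, 438]);
translate([429, 363, 0]) cube([46, 46, 438]);
translate([0, 389, 471]) cube([475, 20, 425]);
translate([0, 0, 640]) cube([38, 389, 38]);
translate([437, 0, 640]) cube([38, 389, 38]);
translate([0, 0, 471]) cube([38, 38, 169]);
translate([437, 0, 471]) cube([38, 38, 169]);


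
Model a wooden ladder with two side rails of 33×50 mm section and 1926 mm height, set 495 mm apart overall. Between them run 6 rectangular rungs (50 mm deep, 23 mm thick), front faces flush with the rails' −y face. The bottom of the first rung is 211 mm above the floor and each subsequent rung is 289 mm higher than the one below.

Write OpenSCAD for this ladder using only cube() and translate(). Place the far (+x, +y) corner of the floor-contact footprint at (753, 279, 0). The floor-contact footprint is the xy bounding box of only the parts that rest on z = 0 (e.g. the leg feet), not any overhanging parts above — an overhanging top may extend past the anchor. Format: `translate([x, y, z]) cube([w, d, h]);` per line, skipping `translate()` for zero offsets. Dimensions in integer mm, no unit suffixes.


// rung span = 495 - 2*33 = 429
// rung[k] z = 211 + k*289
translate([258, 229, 0]) cube([33, 50, 1926]);
translate([720, 229, 0]) cube([33, 50, 1926]);
translate([291, 229, 211]) cube([429, 50, 23]);
translate([291, 229, 500]) cube([429, 50, 23]);
translate([291, 229, 789]) cube([429, 50, 23]);
translate([291, 229, 1078]) cube([429, 50, 23]);
translate([291, 229, 1367]) cube([429, 50, 23]);
translate([291, 229, 1656]) cube([429, 50, 23]);


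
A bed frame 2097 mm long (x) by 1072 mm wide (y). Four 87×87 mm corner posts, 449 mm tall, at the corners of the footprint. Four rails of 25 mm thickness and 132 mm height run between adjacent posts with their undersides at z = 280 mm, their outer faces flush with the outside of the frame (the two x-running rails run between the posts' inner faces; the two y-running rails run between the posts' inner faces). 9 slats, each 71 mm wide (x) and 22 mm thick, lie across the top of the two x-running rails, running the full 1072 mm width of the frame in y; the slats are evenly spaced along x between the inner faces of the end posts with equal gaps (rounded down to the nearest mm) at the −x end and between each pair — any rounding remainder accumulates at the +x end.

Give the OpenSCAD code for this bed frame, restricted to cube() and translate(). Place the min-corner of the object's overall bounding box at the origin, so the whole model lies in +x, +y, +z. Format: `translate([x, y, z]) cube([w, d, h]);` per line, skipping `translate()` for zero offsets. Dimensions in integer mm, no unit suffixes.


// slat z = rail_z + rail_h = 280 + 132 = 412
// slat gap = ⌊(1923 − 9·71) / 10⌋ = 128
cube([87, 87, 449]);
translate([0, 985, 0]) cube([87, 87, 449]);
translate([2010, 0, 0]) cube([87, 87, 449]);
translate([2010, 985, 0]) cube([87, 87, 449]);
translate([87, 0, 280]) cube([1923, 25, 132]);
translate([87, 1047, 280]) cube([1923, 25, 132]);
translate([0, 87, 280]) cube([25, 898, 132]);
translate([2072, 87, 280]) cube([25, 898, 132]);
translate([215, 0, 412]) cube([71, 1072, 22]);
translate([414, 0, 412]) cube([71, 1072, 22]);
translate([613, 0, 412]) cube([71, 1072, 22]);
translate([812, 0, 412]) cube([71, 1072, 22]);
translate([1011, 0, 412]) cube([71, 1072, 22]);
translate([1210, 0, 412]) cube([71, 1072, 22]);
translate([1409, 0, 412]) cube([71, 1072, 22]);
translate([1608, 0, 412]) cube([71, 1072, 22]);
translate([1807, 0, 412]) cube([71, 1072, 22]);


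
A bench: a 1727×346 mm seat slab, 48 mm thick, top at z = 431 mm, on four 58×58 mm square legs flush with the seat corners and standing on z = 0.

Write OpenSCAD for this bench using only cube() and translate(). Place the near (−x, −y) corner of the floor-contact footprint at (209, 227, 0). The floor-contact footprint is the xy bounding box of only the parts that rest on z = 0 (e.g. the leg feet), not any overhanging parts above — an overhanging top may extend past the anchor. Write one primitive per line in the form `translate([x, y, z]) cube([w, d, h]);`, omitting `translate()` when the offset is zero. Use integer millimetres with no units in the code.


translate([209, 227, 383]) cube([1727, 346, 48]);
translate([209, 227, 0]) cube([58, 58, 383]);
translate([209, 515, 0]) cube([58, 58, 383]);
translate([1878, 227, 0]) cube([58, 58, 383]);
translate([1878, 515, 0]) cube([58, 58, 383]);


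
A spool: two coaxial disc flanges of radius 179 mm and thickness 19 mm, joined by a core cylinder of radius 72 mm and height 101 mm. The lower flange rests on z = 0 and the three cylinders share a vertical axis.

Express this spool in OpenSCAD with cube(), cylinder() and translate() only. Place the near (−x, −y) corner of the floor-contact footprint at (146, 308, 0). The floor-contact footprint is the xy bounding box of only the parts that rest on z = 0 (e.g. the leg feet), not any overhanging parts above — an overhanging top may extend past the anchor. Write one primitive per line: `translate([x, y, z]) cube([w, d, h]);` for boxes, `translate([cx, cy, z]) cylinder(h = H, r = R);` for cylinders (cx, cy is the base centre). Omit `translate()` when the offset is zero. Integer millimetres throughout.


translate([325, 487, 0]) cylinder(h = 19, r = 179);
translate([325, 487, 19]) cylinder(h = 101, r = 72);
translate([325, 487, 120]) cylinder(h = 19, r = 179);


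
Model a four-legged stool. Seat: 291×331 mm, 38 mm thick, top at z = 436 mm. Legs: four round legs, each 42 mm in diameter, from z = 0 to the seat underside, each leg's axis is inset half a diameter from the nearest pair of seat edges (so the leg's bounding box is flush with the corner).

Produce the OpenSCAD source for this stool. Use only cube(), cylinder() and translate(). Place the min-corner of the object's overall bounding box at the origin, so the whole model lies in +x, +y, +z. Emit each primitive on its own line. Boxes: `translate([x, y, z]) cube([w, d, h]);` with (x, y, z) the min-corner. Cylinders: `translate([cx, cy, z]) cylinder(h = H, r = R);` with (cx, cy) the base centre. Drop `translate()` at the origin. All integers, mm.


translate([0, 0, 398]) cube([291, 331, 38]);
translate([21, 21, 0]) cylinder(h = 398, r = 21);
translate([270, 21, 0]) cylinder(h = 398, r = 21);
translate([21, 310, 0]) cylinder(h = 398, r = 21);
translate([270, 310, 0]) cylinder(h = 398, r = 21);


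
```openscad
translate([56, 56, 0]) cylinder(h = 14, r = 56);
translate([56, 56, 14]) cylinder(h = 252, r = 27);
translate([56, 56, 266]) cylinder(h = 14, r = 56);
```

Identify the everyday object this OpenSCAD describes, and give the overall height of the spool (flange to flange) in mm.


A spool. The overall height is 280 mm.

Three coaxial cylinders, large–small–large — a spool. Two 14 mm flanges and a 252 mm core give 14 + 252 + 14 = 280 mm.


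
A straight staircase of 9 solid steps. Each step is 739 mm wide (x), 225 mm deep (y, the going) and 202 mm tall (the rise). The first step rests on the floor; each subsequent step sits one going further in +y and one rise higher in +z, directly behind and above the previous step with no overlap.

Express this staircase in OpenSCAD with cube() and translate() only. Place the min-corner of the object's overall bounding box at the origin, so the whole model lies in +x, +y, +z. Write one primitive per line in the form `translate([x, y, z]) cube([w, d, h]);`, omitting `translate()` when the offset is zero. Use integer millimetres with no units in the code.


cube([739, 225, 202]);
translate([0, 225, 202]) cube([739, 225, 202]);
translate([0, 450, 404]) cube([739, 225, 202]);
translate([0, 675, 606]) cube([739, 225, 202]);
translate([0, 900, 808]) cube([739, 225, 202]);
translate([0, 1125, 1010]) cube([739, 225, 202]);
translate([0, 1350, 1212]) cube([739, 225, 202]);
translate([0, 1575, 1414]) cube([739, 225, 202]);
translate([0, 1800, 1616]) cube([739, 225, 202]);


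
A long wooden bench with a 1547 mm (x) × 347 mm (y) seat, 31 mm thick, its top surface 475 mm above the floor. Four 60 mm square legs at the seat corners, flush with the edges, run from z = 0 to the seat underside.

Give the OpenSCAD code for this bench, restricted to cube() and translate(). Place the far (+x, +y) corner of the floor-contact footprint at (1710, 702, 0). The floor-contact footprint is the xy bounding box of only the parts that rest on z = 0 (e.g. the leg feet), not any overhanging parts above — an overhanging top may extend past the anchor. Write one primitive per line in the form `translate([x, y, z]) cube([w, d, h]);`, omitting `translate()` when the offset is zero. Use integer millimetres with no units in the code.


translate([163, 355, 444]) cube([1547, 347, 31]);
translate([163, 355, 0]) cube([60, 60, 444]);
translate([163, 642, 0]) cube([60, 60, 444]);
translate([1650, 355, 0]) cube([60, 60, 444]);
translate([1650, 642, 0]) cube([60, 60, 444]);


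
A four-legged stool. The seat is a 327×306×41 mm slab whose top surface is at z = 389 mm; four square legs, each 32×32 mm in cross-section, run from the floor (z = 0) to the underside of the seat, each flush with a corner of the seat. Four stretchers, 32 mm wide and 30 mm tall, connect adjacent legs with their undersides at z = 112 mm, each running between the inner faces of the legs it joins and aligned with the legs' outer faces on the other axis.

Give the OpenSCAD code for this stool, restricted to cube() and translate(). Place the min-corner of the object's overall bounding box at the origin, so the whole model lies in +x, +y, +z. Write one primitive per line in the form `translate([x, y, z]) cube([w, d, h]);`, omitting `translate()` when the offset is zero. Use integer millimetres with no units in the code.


// leg_h = 389 - 41 = 348
// stretcher span = 327 - 2*32 = 263
translate([0, 0, 348]) cube([327, 306, 41]);
cube([32, 32, 348]);
translate([295, 0, 0]) cube([32, 32, 348]);
translate([0, 274, 0]) cube([32, 32, 348]);
translate([295, 274, 0]) cube([32, 32, 348]);
translate([32, 0, 112]) cube([263, 32, 30]);
translate([32, 274, 112]) cube([263, 32, 30]);
translate([0, 32, 112]) cube([32, 242, 30]);
translate([295, 32, 112]) cube([32, 242, 30]);


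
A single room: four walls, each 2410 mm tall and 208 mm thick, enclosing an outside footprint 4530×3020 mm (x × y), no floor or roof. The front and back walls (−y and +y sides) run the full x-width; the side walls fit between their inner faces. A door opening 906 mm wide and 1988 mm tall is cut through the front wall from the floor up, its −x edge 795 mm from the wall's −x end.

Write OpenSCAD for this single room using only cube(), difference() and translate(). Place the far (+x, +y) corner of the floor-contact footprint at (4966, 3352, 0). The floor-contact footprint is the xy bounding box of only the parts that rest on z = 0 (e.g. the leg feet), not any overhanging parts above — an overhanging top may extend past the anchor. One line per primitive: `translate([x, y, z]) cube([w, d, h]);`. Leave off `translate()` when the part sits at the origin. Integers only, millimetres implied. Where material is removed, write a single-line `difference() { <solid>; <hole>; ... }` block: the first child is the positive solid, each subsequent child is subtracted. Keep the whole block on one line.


difference() { translate([436, 332, 0]) cube([4530, 208, 2410]); translate([1231, 332, 0]) cube([906, 208, 1988]); }
translate([436, 3144, 0]) cube([4530, 208, 2410]);
translate([436, 540, 0]) cube([208, 2604, 2410]);
translate([4758, 540, 0]) cube([208, 2604, 2410]);
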